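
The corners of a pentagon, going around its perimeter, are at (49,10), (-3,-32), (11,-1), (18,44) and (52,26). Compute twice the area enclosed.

The shoelace formula gives twice the area as |(49·(-32) − (-3)·10) + ((-3)·(-1) − 11·(-32)) + (11·44 − 18·(-1)) + (18·26 − 52·44) + (52·10 − 49·26)| = 3255, so the area is 3255/2.

3255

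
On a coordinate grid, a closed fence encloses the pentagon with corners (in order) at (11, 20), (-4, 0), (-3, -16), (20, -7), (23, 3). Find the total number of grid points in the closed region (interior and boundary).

Using the shoelace formula, 2A = |[11·0 − (-4)·20] + [(-4)·(-16) − (-3)·0] + [(-3)·(-7) − 20·(-16)] + [20·3 − 23·(-7)] + [23·20 − 11·3]| = 1133, so the area is 1133/2.
The number of boundary lattice points is Σ gcd(|Δx|,|Δy|) = gcd(15,20) + gcd(1,16) + gcd(23,9) + gcd(3,10) + gcd(12,17) = 5+1+1+1+1 = 9.
Pick's theorem gives I = A − B/2 + 1 = 1133/2 − 9/2 + 1 = 563, so the closed region contains I + B = 563 + 9 = 572 lattice points.

572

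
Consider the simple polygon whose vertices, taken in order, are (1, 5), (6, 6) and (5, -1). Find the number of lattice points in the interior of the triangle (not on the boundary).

By the shoelace formula, twice the signed area is |(1·6 − 6·5) + (6·(-1) − 5·6) + (5·5 − 1·(-1))| = 34, so the area is 17.
Along each edge there are gcd(|Δx|,|Δy|)+1 lattice points, so counting each shared vertex once the boundary has gcd(5,1) + gcd(1,7) + gcd(4,6) = 1+1+2 = 4.
By Pick's theorem A = I + B/2 − 1, so I = 17 − 4/2 + 1 = 16.

16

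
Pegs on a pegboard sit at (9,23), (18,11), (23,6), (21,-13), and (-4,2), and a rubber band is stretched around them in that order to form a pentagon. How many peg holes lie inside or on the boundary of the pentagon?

Using the shoelace formula, 2A = |[9·11 − 18·23] + [18·6 − 23·11] + [23·(-13) − 21·6] + [21·2 − (-4)·(-13)] + [(-4)·23 − 9·2]| = 1005, so the area is 502.5.
Summing gcd(|Δx|,|Δy|) over the edges gives the boundary count: gcd(9,12) + gcd(5,5) + gcd(2,19) + gcd(25,15) + gcd(13,21) = 3+5+1+5+1 = 15.
Pick's theorem gives I = A − B/2 + 1 = 502.5 − 15/2 + 1 = 496, so the closed region contains I + B = 496 + 15 = 511 lattice points.

511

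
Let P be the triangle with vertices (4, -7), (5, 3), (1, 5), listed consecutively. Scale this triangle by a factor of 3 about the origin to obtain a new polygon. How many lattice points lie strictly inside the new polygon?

By the shoelace formula, twice the signed area is |(4·3 − 5·(-7)) + (5·5 − 1·3) + (1·(-7) − 4·5)| = 42, so the area is 21.
Along each edge there are gcd(|Δx|,|Δy|)+1 lattice points, so counting each shared vertex once the boundary has gcd(1,10) + gcd(4,2) + gcd(3,12) = 1+2+3 = 6.
Scaling by 3 multiplies the area by 3² = 9 (so the new area is 189) and multiplies the boundary lattice-point count by 3, giving 18.
By Pick's theorem, the interior count of the dilated polygon is 189 − 18/2 + 1 = 181.

181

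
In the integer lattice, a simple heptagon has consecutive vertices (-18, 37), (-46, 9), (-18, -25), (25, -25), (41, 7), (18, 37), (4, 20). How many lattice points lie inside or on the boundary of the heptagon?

The shoelace formula gives twice the area as |((-18)·9 − (-46)·37) + ((-46)·(-25) − (-18)·9) + ((-18)·(-25) − 25·(-25)) + (25·7 − 41·(-25)) + (41·37 − 18·7) + (18·20 − 4·37) + (4·37 − (-18)·20)| = 7238, so the area is 3619.
Along each edge there are gcd(|Δx|,|Δy|)+1 lattice points, so counting each shared vertex once the boundary has gcd(28,28) + gcd(28,34) + gcd(43,0) + gcd(16,32) + gcd(23,30) + gcd(14,17) + gcd(22,17) = 28+2+43+16+1+1+1 = 92.
Pick's theorem gives I = A − B/2 + 1 = 3619 − 92/2 + 1 = 3574, so the closed region contains I + B = 3574 + 92 = 3666 lattice points.

3666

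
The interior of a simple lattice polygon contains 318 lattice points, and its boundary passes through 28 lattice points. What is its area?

Pick's theorem states A = I + B/2 − 1, so A = 318 + 28/2 − 1 = 331.

331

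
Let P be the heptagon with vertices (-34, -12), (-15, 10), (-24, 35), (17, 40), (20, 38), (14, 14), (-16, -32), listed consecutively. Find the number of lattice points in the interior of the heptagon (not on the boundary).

The shoelace formula gives twice the area as |((-34)·10 − (-15)·(-12)) + ((-15)·35 − (-24)·10) + ((-24)·40 − 17·35) + (17·38 − 20·40) + (20·14 − 14·38) + (14·(-32) − (-16)·14) + ((-16)·(-12) − (-34)·(-32))| = 3886, so the area is 1943.
Summing gcd(|Δx|,|Δy|) over the edges gives the boundary count: gcd(19,22) + gcd(9,25) + gcd(41,5) + gcd(3,2) + gcd(6,24) + gcd(30,46) + gcd(18,20) = 1+1+1+1+6+2+2 = 14.
Pick's theorem gives I = A − B/2 + 1 = 1943 − 14/2 + 1 = 1937.

1937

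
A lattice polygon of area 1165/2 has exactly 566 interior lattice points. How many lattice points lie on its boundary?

35

Pick's theorem gives A = I + B/2 − 1, so B = 2(A − I + 1) = 2(1165/2 − 566 + 1) = 35.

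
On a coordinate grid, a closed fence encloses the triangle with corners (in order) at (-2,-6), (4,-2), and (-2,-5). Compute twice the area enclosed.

6

Using the shoelace formula, 2A = |[(-2)·(-2) − 4·(-6)] + [4·(-5) − (-2)·(-2)] + [(-2)·(-6) − (-2)·(-5)]| = 6, so the area is 3.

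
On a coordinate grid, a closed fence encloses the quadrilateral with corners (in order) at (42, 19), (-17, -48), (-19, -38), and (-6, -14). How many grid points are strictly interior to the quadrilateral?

The shoelace formula gives twice the area as |[42·(-48) − (-17)·19] + [(-17)·(-38) − (-19)·(-48)] + [(-19)·(-14) − (-6)·(-38)] + [(-6)·19 − 42·(-14)]| = 1447, so the area is 1447/2.
Along each edge there are gcd(|Δx|,|Δy|)+1 lattice points, so counting each shared vertex once the boundary has gcd(59,67) + gcd(2,10) + gcd(13,24) + gcd(48,33) = 1+2+1+3 = 7.
Pick's theorem gives I = A − B/2 + 1 = 1447/2 − 7/2 + 1 = 721.

721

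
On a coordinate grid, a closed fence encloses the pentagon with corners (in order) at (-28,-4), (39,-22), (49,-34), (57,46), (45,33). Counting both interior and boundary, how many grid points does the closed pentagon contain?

The shoelace formula gives twice the area as |((-28)·(-22) − 39·(-4)) + (39·(-34) − 49·(-22)) + (49·46 − 57·(-34)) + (57·33 − 45·46) + (45·(-4) − (-28)·33)| = 5271, so the area is 2635.5.
Summing gcd(|Δx|,|Δy|) over the edges gives the boundary count: gcd(67,18) + gcd(10,12) + gcd(8,80) + gcd(12,13) + gcd(73,37) = 1+2+8+1+1 = 13.
Pick's theorem gives I = A − B/2 + 1 = 2635.5 − 13/2 + 1 = 2630, so the closed region contains I + B = 2630 + 13 = 2643 lattice points.

2643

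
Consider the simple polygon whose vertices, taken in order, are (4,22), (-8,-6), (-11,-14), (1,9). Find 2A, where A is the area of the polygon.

99

By the shoelace formula, twice the signed area is |[4·(-6) − (-8)·22] + [(-8)·(-14) − (-11)·(-6)] + [(-11)·9 − 1·(-14)] + [1·22 − 4·9]| = 99, so the area is 49.5.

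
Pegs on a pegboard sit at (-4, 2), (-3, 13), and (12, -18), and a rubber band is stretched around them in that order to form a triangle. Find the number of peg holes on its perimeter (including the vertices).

Summing gcd(|Δx|,|Δy|) over the edges gives the boundary count: gcd(1,11) + gcd(15,31) + gcd(16,20) = 1+1+4 = 6.

6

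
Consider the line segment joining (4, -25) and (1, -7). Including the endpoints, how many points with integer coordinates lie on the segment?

4

The number of lattice points on a segment between lattice points is gcd(|Δx|,|Δy|) + 1 = gcd(3,18) + 1 = 3 + 1 = 4.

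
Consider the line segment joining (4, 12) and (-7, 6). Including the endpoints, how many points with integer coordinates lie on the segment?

2

The number of lattice points on a segment between lattice points is gcd(|Δx|,|Δy|) + 1 = gcd(11,6) + 1 = 1 + 1 = 2.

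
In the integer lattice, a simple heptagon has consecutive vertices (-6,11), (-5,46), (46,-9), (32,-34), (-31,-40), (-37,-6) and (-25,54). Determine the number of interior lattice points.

By the shoelace formula, twice the signed area is |((-6)·46 − (-5)·11) + ((-5)·(-9) − 46·46) + (46·(-34) − 32·(-9)) + (32·(-40) − (-31)·(-34)) + ((-31)·(-6) − (-37)·(-40)) + ((-37)·54 − (-25)·(-6)) + ((-25)·11 − (-6)·54)| = 9295, so the area is 4647.5.
Along each edge there are gcd(|Δx|,|Δy|)+1 lattice points, so counting each shared vertex once the boundary has gcd(1,35) + gcd(51,55) + gcd(14,25) + gcd(63,6) + gcd(6,34) + gcd(12,60) + gcd(19,43) = 1+1+1+3+2+12+1 = 21.
By Pick's theorem A = I + B/2 − 1, so I = 4647.5 − 21/2 + 1 = 4638.

4638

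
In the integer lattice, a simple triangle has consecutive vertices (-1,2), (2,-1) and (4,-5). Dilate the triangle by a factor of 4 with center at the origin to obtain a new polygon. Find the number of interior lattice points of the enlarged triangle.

By the shoelace formula, twice the signed area is |[(-1)·(-1) − 2·2] + [2·(-5) − 4·(-1)] + [4·2 − (-1)·(-5)]| = 6, so the area is 3.
Summing gcd(|Δx|,|Δy|) over the edges gives the boundary count: gcd(3,3) + gcd(2,4) + gcd(5,7) = 3+2+1 = 6.
Scaling by 4 multiplies the area by 4² = 16 (so the new area is 48) and multiplies the boundary lattice-point count by 4, giving 24.
By Pick's theorem, the interior count of the dilated polygon is 48 − 24/2 + 1 = 37.

37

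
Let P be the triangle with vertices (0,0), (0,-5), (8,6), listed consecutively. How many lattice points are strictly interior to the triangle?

17

Using the shoelace formula, 2A = |[0·(-5) − 0·0] + [0·6 − 8·(-5)] + [8·0 − 0·6]| = 40, so the area is 20.
Along each edge there are gcd(|Δx|,|Δy|)+1 lattice points, so counting each shared vertex once the boundary has gcd(0,5) + gcd(8,11) + gcd(8,6) = 5+1+2 = 8.
By Pick's theorem A = I + B/2 − 1, so I = 20 − 8/2 + 1 = 17.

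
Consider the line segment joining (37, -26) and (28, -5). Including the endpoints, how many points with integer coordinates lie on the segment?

4

The number of lattice points on a segment between lattice points is gcd(|Δx|,|Δy|) + 1 = gcd(9,21) + 1 = 3 + 1 = 4.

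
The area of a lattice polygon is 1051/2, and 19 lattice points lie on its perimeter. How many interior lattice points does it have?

517

From Pick's theorem, I = A − B/2 + 1 = 1051/2 − 19/2 + 1 = 517.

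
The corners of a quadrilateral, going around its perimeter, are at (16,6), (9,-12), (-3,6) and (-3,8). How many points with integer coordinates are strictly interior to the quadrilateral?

The shoelace formula gives twice the area as |[16·(-12) − 9·6] + [9·6 − (-3)·(-12)] + [(-3)·8 − (-3)·6] + [(-3)·6 − 16·8]| = 380, so the area is 190.
The number of boundary lattice points is Σ gcd(|Δx|,|Δy|) = gcd(7,18) + gcd(12,18) + gcd(0,2) + gcd(19,2) = 1+6+2+1 = 10.
By Pick's theorem A = I + B/2 − 1, so I = 190 − 10/2 + 1 = 186.

186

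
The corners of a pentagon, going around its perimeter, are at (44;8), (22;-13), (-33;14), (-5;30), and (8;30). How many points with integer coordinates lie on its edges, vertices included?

21

Along each edge there are gcd(|Δx|,|Δy|)+1 lattice points, so counting each shared vertex once the boundary has gcd(22,21) + gcd(55,27) + gcd(28,16) + gcd(13,0) + gcd(36,22) = 1+1+4+13+2 = 21.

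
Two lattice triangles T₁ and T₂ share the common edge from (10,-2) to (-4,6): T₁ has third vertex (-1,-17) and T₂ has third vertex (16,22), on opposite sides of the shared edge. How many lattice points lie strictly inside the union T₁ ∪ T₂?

336

The union is the simple quadrilateral with vertices (10,-2), (-1,-17), (-4,6), (16,22) in order.
Using the shoelace formula, 2A = |[10·(-17) − (-1)·(-2)] + [(-1)·6 − (-4)·(-17)] + [(-4)·22 − 16·6] + [16·(-2) − 10·22]| = 682, so the area is 341.
The number of boundary lattice points is Σ gcd(|Δx|,|Δy|) = gcd(11,15) + gcd(3,23) + gcd(20,16) + gcd(6,24) = 1+1+4+6 = 12.
By Pick's theorem I = A − B/2 + 1 = 341 − 12/2 + 1 = 336.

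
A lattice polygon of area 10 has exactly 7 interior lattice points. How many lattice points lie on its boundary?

8

Pick's theorem gives A = I + B/2 − 1, so B = 2(A − I + 1) = 2(10 − 7 + 1) = 8.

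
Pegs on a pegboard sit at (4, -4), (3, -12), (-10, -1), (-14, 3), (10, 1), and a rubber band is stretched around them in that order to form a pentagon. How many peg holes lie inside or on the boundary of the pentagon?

By the shoelace formula, twice the signed area is |[4·(-12) − 3·(-4)] + [3·(-1) − (-10)·(-12)] + [(-10)·3 − (-14)·(-1)] + [(-14)·1 − 10·3] + [10·(-4) − 4·1]| = 291, so the area is 291/2.
The number of boundary lattice points is Σ gcd(|Δx|,|Δy|) = gcd(1,8) + gcd(13,11) + gcd(4,4) + gcd(24,2) + gcd(6,5) = 1+1+4+2+1 = 9.
Pick's theorem gives I = A − B/2 + 1 = 291/2 − 9/2 + 1 = 142, so the closed region contains I + B = 142 + 9 = 151 lattice points.

151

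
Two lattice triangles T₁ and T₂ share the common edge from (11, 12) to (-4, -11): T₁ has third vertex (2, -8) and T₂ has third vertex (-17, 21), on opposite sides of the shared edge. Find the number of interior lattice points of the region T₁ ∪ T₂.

The union is the simple quadrilateral with vertices (11, 12), (2, -8), (-4, -11), (-17, 21) in order.
By the shoelace formula, twice the signed area is |(11·(-8) − 2·12) + (2·(-11) − (-4)·(-8)) + ((-4)·21 − (-17)·(-11)) + ((-17)·12 − 11·21)| = 872, so the area is 436.
Along each edge there are gcd(|Δx|,|Δy|)+1 lattice points, so counting each shared vertex once the boundary has gcd(9,20) + gcd(6,3) + gcd(13,32) + gcd(28,9) = 1+3+1+1 = 6.
By Pick's theorem I = A − B/2 + 1 = 436 − 6/2 + 1 = 434.

434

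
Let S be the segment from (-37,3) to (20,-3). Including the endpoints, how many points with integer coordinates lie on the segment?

4

The number of lattice points on a segment between lattice points is gcd(|Δx|,|Δy|) + 1 = gcd(57,6) + 1 = 3 + 1 = 4.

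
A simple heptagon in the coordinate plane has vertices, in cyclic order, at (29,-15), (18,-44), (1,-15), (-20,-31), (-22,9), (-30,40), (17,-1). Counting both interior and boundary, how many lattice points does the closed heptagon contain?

The shoelace formula gives twice the area as |(29·(-44) − 18·(-15)) + (18·(-15) − 1·(-44)) + (1·(-31) − (-20)·(-15)) + ((-20)·9 − (-22)·(-31)) + ((-22)·40 − (-30)·9) + ((-30)·(-1) − 17·40) + (17·(-15) − 29·(-1))| = 3911, so the area is 1955.5.
The number of boundary lattice points is Σ gcd(|Δx|,|Δy|) = gcd(11,29) + gcd(17,29) + gcd(21,16) + gcd(2,40) + gcd(8,31) + gcd(47,41) + gcd(12,14) = 1+1+1+2+1+1+2 = 9.
Pick's theorem gives I = A − B/2 + 1 = 1955.5 − 9/2 + 1 = 1952, so the closed region contains I + B = 1952 + 9 = 1961 lattice points.

1961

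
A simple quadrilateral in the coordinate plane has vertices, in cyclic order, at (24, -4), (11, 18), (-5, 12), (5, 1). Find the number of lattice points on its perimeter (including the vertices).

5

Along each edge there are gcd(|Δx|,|Δy|)+1 lattice points, so counting each shared vertex once the boundary has gcd(13,22) + gcd(16,6) + gcd(10,11) + gcd(19,5) = 1+2+1+1 = 5.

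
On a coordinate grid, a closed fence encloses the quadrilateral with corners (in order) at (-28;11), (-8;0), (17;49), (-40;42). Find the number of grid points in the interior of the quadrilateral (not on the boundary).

Using the shoelace formula, 2A = |[(-28)·0 − (-8)·11] + [(-8)·49 − 17·0] + [17·42 − (-40)·49] + [(-40)·11 − (-28)·42]| = 3106, so the area is 1553.
The number of boundary lattice points is Σ gcd(|Δx|,|Δy|) = gcd(20,11) + gcd(25,49) + gcd(57,7) + gcd(12,31) = 1+1+1+1 = 4.
Pick's theorem gives I = A − B/2 + 1 = 1553 − 4/2 + 1 = 1552.

1552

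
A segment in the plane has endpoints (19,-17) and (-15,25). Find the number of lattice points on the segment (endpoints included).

3

The number of lattice points on a segment between lattice points is gcd(|Δx|,|Δy|) + 1 = gcd(34,42) + 1 = 2 + 1 = 3.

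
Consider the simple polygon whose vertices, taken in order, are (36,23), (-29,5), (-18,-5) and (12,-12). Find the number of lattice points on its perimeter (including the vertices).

4

The number of boundary lattice points is Σ gcd(|Δx|,|Δy|) = gcd(65,18) + gcd(11,10) + gcd(30,7) + gcd(24,35) = 1+1+1+1 = 4.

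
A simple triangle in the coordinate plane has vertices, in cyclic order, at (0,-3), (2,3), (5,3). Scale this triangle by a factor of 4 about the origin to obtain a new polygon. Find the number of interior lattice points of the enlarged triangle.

133

The shoelace formula gives twice the area as |(0·3 − 2·(-3)) + (2·3 − 5·3) + (5·(-3) − 0·3)| = 18, so the area is 9.
Along each edge there are gcd(|Δx|,|Δy|)+1 lattice points, so counting each shared vertex once the boundary has gcd(2,6) + gcd(3,0) + gcd(5,6) = 2+3+1 = 6.
Scaling by 4 multiplies the area by 4² = 16 (so the new area is 144) and multiplies the boundary lattice-point count by 4, giving 24.
By Pick's theorem, the interior count of the dilated polygon is 144 − 24/2 + 1 = 133.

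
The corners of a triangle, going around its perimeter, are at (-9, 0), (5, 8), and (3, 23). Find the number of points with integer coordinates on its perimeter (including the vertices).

Summing gcd(|Δx|,|Δy|) over the edges gives the boundary count: gcd(14,8) + gcd(2,15) + gcd(12,23) = 2+1+1 = 4.

4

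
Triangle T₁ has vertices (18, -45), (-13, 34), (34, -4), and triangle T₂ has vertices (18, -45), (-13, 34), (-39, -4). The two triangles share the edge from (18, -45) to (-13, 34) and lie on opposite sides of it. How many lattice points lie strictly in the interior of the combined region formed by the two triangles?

The union is the simple quadrilateral with vertices (18, -45), (34, -4), (-13, 34), (-39, -4) in order.
By the shoelace formula, twice the signed area is |[18·(-4) − 34·(-45)] + [34·34 − (-13)·(-4)] + [(-13)·(-4) − (-39)·34] + [(-39)·(-45) − 18·(-4)]| = 5767, so the area is 2883.5.
Summing gcd(|Δx|,|Δy|) over the edges gives the boundary count: gcd(16,41) + gcd(47,38) + gcd(26,38) + gcd(57,41) = 1+1+2+1 = 5.
By Pick's theorem I = A − B/2 + 1 = 2883.5 − 5/2 + 1 = 2882.

2882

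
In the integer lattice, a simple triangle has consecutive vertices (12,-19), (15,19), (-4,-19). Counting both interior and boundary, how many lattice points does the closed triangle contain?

323

By the shoelace formula, twice the signed area is |[12·19 − 15·(-19)] + [15·(-19) − (-4)·19] + [(-4)·(-19) − 12·(-19)]| = 608, so the area is 304.
Summing gcd(|Δx|,|Δy|) over the edges gives the boundary count: gcd(3,38) + gcd(19,38) + gcd(16,0) = 1+19+16 = 36.
Pick's theorem gives I = A − B/2 + 1 = 304 − 36/2 + 1 = 287, so the closed region contains I + B = 287 + 36 = 323 lattice points.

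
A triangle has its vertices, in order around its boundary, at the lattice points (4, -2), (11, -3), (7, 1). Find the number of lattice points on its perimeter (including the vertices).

Summing gcd(|Δx|,|Δy|) over the edges gives the boundary count: gcd(7,1) + gcd(4,4) + gcd(3,3) = 1+4+3 = 8.

8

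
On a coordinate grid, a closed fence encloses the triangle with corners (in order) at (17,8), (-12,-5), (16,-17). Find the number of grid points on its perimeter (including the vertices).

6

The number of boundary lattice points is Σ gcd(|Δx|,|Δy|) = gcd(29,13) + gcd(28,12) + gcd(1,25) = 1+4+1 = 6.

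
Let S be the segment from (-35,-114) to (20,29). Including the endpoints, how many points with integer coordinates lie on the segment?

12

The number of lattice points on a segment between lattice points is gcd(|Δx|,|Δy|) + 1 = gcd(55,143) + 1 = 11 + 1 = 12.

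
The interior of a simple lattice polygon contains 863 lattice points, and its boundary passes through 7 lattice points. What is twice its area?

By Pick's theorem, A = I + B/2 − 1 = 863 + 7/2 − 1 = 1731/2.
Hence 2A = 1731.

1731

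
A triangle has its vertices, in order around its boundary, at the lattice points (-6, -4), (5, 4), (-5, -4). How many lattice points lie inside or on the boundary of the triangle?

7

The shoelace formula gives twice the area as |((-6)·4 − 5·(-4)) + (5·(-4) − (-5)·4) + ((-5)·(-4) − (-6)·(-4))| = 8, so the area is 4.
Summing gcd(|Δx|,|Δy|) over the edges gives the boundary count: gcd(11,8) + gcd(10,8) + gcd(1,0) = 1+2+1 = 4.
Pick's theorem gives I = A − B/2 + 1 = 4 − 4/2 + 1 = 3, so the closed region contains I + B = 3 + 4 = 7 lattice points.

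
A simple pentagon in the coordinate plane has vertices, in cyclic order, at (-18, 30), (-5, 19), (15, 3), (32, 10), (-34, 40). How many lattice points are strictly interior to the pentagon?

The shoelace formula gives twice the area as |((-18)·19 − (-5)·30) + ((-5)·3 − 15·19) + (15·10 − 32·3) + (32·40 − (-34)·10) + ((-34)·30 − (-18)·40)| = 882, so the area is 441.
Summing gcd(|Δx|,|Δy|) over the edges gives the boundary count: gcd(13,11) + gcd(20,16) + gcd(17,7) + gcd(66,30) + gcd(16,10) = 1+4+1+6+2 = 14.
By Pick's theorem A = I + B/2 − 1, so I = 441 − 14/2 + 1 = 435.

435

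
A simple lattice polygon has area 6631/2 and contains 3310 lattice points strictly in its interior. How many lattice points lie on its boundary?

13

Pick's theorem gives A = I + B/2 − 1, so B = 2(A − I + 1) = 2(6631/2 − 3310 + 1) = 13.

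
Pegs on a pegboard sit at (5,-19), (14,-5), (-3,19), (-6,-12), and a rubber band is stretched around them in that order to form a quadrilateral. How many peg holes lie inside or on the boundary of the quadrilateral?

Using the shoelace formula, 2A = |[5·(-5) − 14·(-19)] + [14·19 − (-3)·(-5)] + [(-3)·(-12) − (-6)·19] + [(-6)·(-19) − 5·(-12)]| = 816, so the area is 408.
The number of boundary lattice points is Σ gcd(|Δx|,|Δy|) = gcd(9,14) + gcd(17,24) + gcd(3,31) + gcd(11,7) = 1+1+1+1 = 4.
Pick's theorem gives I = A − B/2 + 1 = 408 − 4/2 + 1 = 407, so the closed region contains I + B = 407 + 4 = 411 lattice points.

411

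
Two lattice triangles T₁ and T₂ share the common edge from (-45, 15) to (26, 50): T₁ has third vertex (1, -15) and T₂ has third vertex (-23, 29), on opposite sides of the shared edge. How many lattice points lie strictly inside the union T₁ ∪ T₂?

1975

The union is the simple quadrilateral with vertices (-45, 15), (1, -15), (26, 50), (-23, 29) in order.
Using the shoelace formula, 2A = |((-45)·(-15) − 1·15) + (1·50 − 26·(-15)) + (26·29 − (-23)·50) + ((-23)·15 − (-45)·29)| = 3964, so the area is 1982.
Summing gcd(|Δx|,|Δy|) over the edges gives the boundary count: gcd(46,30) + gcd(25,65) + gcd(49,21) + gcd(22,14) = 2+5+7+2 = 16.
By Pick's theorem I = A − B/2 + 1 = 1982 − 16/2 + 1 = 1975.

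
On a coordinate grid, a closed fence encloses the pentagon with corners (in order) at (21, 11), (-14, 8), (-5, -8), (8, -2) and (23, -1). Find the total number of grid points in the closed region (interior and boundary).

434

By the shoelace formula, twice the signed area is |(21·8 − (-14)·11) + ((-14)·(-8) − (-5)·8) + ((-5)·(-2) − 8·(-8)) + (8·(-1) − 23·(-2)) + (23·11 − 21·(-1))| = 860, so the area is 430.
The number of boundary lattice points is Σ gcd(|Δx|,|Δy|) = gcd(35,3) + gcd(9,16) + gcd(13,6) + gcd(15,1) + gcd(2,12) = 1+1+1+1+2 = 6.
Pick's theorem gives I = A − B/2 + 1 = 430 − 6/2 + 1 = 428, so the closed region contains I + B = 428 + 6 = 434 lattice points.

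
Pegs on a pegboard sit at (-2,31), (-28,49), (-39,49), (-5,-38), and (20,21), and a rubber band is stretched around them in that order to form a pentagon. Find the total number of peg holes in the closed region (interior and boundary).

2186

The shoelace formula gives twice the area as |((-2)·49 − (-28)·31) + ((-28)·49 − (-39)·49) + ((-39)·(-38) − (-5)·49) + ((-5)·21 − 20·(-38)) + (20·31 − (-2)·21)| = 4353, so the area is 4353/2.
Along each edge there are gcd(|Δx|,|Δy|)+1 lattice points, so counting each shared vertex once the boundary has gcd(26,18) + gcd(11,0) + gcd(34,87) + gcd(25,59) + gcd(22,10) = 2+11+1+1+2 = 17.
Pick's theorem gives I = A − B/2 + 1 = 4353/2 − 17/2 + 1 = 2169, so the closed region contains I + B = 2169 + 17 = 2186 lattice points.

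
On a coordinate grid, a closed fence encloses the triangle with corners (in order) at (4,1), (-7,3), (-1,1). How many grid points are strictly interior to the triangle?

By the shoelace formula, twice the signed area is |[4·3 − (-7)·1] + [(-7)·1 − (-1)·3] + [(-1)·1 − 4·1]| = 10, so the area is 5.
Along each edge there are gcd(|Δx|,|Δy|)+1 lattice points, so counting each shared vertex once the boundary has gcd(11,2) + gcd(6,2) + gcd(5,0) = 1+2+5 = 8.
Pick's theorem gives I = A − B/2 + 1 = 5 − 8/2 + 1 = 2.

2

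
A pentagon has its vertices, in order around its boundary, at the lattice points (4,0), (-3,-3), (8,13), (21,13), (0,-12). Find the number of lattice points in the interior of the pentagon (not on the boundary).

191

The shoelace formula gives twice the area as |(4·(-3) − (-3)·0) + ((-3)·13 − 8·(-3)) + (8·13 − 21·13) + (21·(-12) − 0·13) + (0·0 − 4·(-12))| = 400, so the area is 200.
Summing gcd(|Δx|,|Δy|) over the edges gives the boundary count: gcd(7,3) + gcd(11,16) + gcd(13,0) + gcd(21,25) + gcd(4,12) = 1+1+13+1+4 = 20.
Pick's theorem gives I = A − B/2 + 1 = 200 − 20/2 + 1 = 191.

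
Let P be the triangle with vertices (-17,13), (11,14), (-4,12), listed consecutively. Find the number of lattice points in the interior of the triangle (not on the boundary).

Using the shoelace formula, 2A = |((-17)·14 − 11·13) + (11·12 − (-4)·14) + ((-4)·13 − (-17)·12)| = 41, so the area is 20.5.
The number of boundary lattice points is Σ gcd(|Δx|,|Δy|) = gcd(28,1) + gcd(15,2) + gcd(13,1) = 1+1+1 = 3.
By Pick's theorem A = I + B/2 − 1, so I = 20.5 − 3/2 + 1 = 20.

20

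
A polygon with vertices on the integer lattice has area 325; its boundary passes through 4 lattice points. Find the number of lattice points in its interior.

From Pick's theorem, I = A − B/2 + 1 = 325 − 4/2 + 1 = 324.

324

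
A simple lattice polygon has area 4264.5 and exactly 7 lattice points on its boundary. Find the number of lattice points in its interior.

4262

Pick's theorem A = I + B/2 − 1 rearranges to I = A − B/2 + 1 = 4264.5 − 7/2 + 1 = 4262.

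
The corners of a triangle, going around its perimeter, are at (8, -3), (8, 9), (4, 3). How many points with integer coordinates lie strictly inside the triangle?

By the shoelace formula, twice the signed area is |[8·9 − 8·(-3)] + [8·3 − 4·9] + [4·(-3) − 8·3]| = 48, so the area is 24.
Along each edge there are gcd(|Δx|,|Δy|)+1 lattice points, so counting each shared vertex once the boundary has gcd(0,12) + gcd(4,6) + gcd(4,6) = 12+2+2 = 16.
Pick's theorem gives I = A − B/2 + 1 = 24 − 16/2 + 1 = 17.

17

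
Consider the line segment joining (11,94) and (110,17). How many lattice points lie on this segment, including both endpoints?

12

The number of lattice points on a segment between lattice points is gcd(|Δx|,|Δy|) + 1 = gcd(99,77) + 1 = 11 + 1 = 12.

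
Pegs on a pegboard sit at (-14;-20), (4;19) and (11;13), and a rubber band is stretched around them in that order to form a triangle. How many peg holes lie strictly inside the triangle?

By the shoelace formula, twice the signed area is |((-14)·19 − 4·(-20)) + (4·13 − 11·19) + (11·(-20) − (-14)·13)| = 381, so the area is 190.5.
The number of boundary lattice points is Σ gcd(|Δx|,|Δy|) = gcd(18,39) + gcd(7,6) + gcd(25,33) = 3+1+1 = 5.
By Pick's theorem A = I + B/2 − 1, so I = 190.5 − 5/2 + 1 = 189.

189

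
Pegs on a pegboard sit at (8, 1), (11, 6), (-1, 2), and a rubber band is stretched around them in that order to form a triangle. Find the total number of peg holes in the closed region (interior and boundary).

28

By the shoelace formula, twice the signed area is |(8·6 − 11·1) + (11·2 − (-1)·6) + ((-1)·1 − 8·2)| = 48, so the area is 24.
The number of boundary lattice points is Σ gcd(|Δx|,|Δy|) = gcd(3,5) + gcd(12,4) + gcd(9,1) = 1+4+1 = 6.
Pick's theorem gives I = A − B/2 + 1 = 24 − 6/2 + 1 = 22, so the closed region contains I + B = 22 + 6 = 28 lattice points.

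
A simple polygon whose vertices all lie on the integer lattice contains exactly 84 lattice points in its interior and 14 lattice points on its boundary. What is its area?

By Pick's theorem, A = I + B/2 − 1 = 84 + 14/2 − 1 = 90.

90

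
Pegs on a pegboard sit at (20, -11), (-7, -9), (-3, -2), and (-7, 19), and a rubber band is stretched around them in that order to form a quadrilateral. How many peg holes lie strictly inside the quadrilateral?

320

Using the shoelace formula, 2A = |[20·(-9) − (-7)·(-11)] + [(-7)·(-2) − (-3)·(-9)] + [(-3)·19 − (-7)·(-2)] + [(-7)·(-11) − 20·19]| = 644, so the area is 322.
Summing gcd(|Δx|,|Δy|) over the edges gives the boundary count: gcd(27,2) + gcd(4,7) + gcd(4,21) + gcd(27,30) = 1+1+1+3 = 6.
Pick's theorem gives I = A − B/2 + 1 = 322 − 6/2 + 1 = 320.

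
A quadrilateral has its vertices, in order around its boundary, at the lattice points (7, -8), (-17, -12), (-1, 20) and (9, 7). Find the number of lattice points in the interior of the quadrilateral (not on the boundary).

430

Using the shoelace formula, 2A = |(7·(-12) − (-17)·(-8)) + ((-17)·20 − (-1)·(-12)) + ((-1)·7 − 9·20) + (9·(-8) − 7·7)| = 880, so the area is 440.
Along each edge there are gcd(|Δx|,|Δy|)+1 lattice points, so counting each shared vertex once the boundary has gcd(24,4) + gcd(16,32) + gcd(10,13) + gcd(2,15) = 4+16+1+1 = 22.
Pick's theorem gives I = A − B/2 + 1 = 440 − 22/2 + 1 = 430.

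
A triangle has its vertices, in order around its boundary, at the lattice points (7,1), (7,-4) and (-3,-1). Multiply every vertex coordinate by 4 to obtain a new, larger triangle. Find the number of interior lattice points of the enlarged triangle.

385

The shoelace formula gives twice the area as |[7·(-4) − 7·1] + [7·(-1) − (-3)·(-4)] + [(-3)·1 − 7·(-1)]| = 50, so the area is 25.
Along each edge there are gcd(|Δx|,|Δy|)+1 lattice points, so counting each shared vertex once the boundary has gcd(0,5) + gcd(10,3) + gcd(10,2) = 5+1+2 = 8.
Scaling by 4 multiplies the area by 4² = 16 (so the new area is 400) and multiplies the boundary lattice-point count by 4, giving 32.
By Pick's theorem, the interior count of the dilated polygon is 400 − 32/2 + 1 = 385.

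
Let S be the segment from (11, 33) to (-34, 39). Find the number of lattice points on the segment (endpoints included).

The number of lattice points on a segment between lattice points is gcd(|Δx|,|Δy|) + 1 = gcd(45,6) + 1 = 3 + 1 = 4.

4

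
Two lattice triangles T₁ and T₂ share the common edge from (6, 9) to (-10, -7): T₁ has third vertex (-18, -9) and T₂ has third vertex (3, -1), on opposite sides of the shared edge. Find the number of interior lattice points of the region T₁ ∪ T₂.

The union is the simple quadrilateral with vertices (6, 9), (-18, -9), (-10, -7), (3, -1) in order.
By the shoelace formula, twice the signed area is |(6·(-9) − (-18)·9) + ((-18)·(-7) − (-10)·(-9)) + ((-10)·(-1) − 3·(-7)) + (3·9 − 6·(-1))| = 208, so the area is 104.
Along each edge there are gcd(|Δx|,|Δy|)+1 lattice points, so counting each shared vertex once the boundary has gcd(24,18) + gcd(8,2) + gcd(13,6) + gcd(3,10) = 6+2+1+1 = 10.
By Pick's theorem I = A − B/2 + 1 = 104 − 10/2 + 1 = 100.

100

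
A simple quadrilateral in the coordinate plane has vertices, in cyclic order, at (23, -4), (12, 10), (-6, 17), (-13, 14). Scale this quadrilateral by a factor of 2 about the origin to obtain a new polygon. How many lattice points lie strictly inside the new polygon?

By the shoelace formula, twice the signed area is |(23·10 − 12·(-4)) + (12·17 − (-6)·10) + ((-6)·14 − (-13)·17) + ((-13)·(-4) − 23·14)| = 409, so the area is 204.5.
Summing gcd(|Δx|,|Δy|) over the edges gives the boundary count: gcd(11,14) + gcd(18,7) + gcd(7,3) + gcd(36,18) = 1+1+1+18 = 21.
Scaling by 2 multiplies the area by 2² = 4 (so the new area is 818) and multiplies the boundary lattice-point count by 2, giving 42.
By Pick's theorem, the interior count of the dilated polygon is 818 − 42/2 + 1 = 798.

798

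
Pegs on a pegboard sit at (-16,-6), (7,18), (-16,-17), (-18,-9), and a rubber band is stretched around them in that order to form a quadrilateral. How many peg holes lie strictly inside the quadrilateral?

By the shoelace formula, twice the signed area is |[(-16)·18 − 7·(-6)] + [7·(-17) − (-16)·18] + [(-16)·(-9) − (-18)·(-17)] + [(-18)·(-6) − (-16)·(-9)]| = 275, so the area is 275/2.
Along each edge there are gcd(|Δx|,|Δy|)+1 lattice points, so counting each shared vertex once the boundary has gcd(23,24) + gcd(23,35) + gcd(2,8) + gcd(2,3) = 1+1+2+1 = 5.
By Pick's theorem A = I + B/2 − 1, so I = 275/2 − 5/2 + 1 = 136.

136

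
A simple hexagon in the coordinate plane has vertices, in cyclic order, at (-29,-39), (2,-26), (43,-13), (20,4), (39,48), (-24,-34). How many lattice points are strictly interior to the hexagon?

The shoelace formula gives twice the area as |[(-29)·(-26) − 2·(-39)] + [2·(-13) − 43·(-26)] + [43·4 − 20·(-13)] + [20·48 − 39·4] + [39·(-34) − (-24)·48] + [(-24)·(-39) − (-29)·(-34)]| = 2936, so the area is 1468.
The number of boundary lattice points is Σ gcd(|Δx|,|Δy|) = gcd(31,13) + gcd(41,13) + gcd(23,17) + gcd(19,44) + gcd(63,82) + gcd(5,5) = 1+1+1+1+1+5 = 10.
By Pick's theorem A = I + B/2 − 1, so I = 1468 − 10/2 + 1 = 1464.

1464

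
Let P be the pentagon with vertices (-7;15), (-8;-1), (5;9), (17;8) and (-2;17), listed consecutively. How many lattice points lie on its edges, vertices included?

The number of boundary lattice points is Σ gcd(|Δx|,|Δy|) = gcd(1,16) + gcd(13,10) + gcd(12,1) + gcd(19,9) + gcd(5,2) = 1+1+1+1+1 = 5.

5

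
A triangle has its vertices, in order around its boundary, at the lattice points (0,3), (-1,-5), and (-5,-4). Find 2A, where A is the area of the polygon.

33

The shoelace formula gives twice the area as |[0·(-5) − (-1)·3] + [(-1)·(-4) − (-5)·(-5)] + [(-5)·3 − 0·(-4)]| = 33, so the area is 33/2.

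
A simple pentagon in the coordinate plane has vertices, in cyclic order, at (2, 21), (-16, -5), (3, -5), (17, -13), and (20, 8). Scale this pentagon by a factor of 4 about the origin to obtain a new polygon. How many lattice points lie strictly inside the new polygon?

Using the shoelace formula, 2A = |(2·(-5) − (-16)·21) + ((-16)·(-5) − 3·(-5)) + (3·(-13) − 17·(-5)) + (17·8 − 20·(-13)) + (20·21 − 2·8)| = 1267, so the area is 633.5.
Along each edge there are gcd(|Δx|,|Δy|)+1 lattice points, so counting each shared vertex once the boundary has gcd(18,26) + gcd(19,0) + gcd(14,8) + gcd(3,21) + gcd(18,13) = 2+19+2+3+1 = 27.
Scaling by 4 multiplies the area by 4² = 16 (so the new area is 10136) and multiplies the boundary lattice-point count by 4, giving 108.
By Pick's theorem, the interior count of the dilated polygon is 10136 − 108/2 + 1 = 10083.

10083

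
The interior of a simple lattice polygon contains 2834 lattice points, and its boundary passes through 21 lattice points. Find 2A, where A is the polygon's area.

By Pick's theorem, A = I + B/2 − 1 = 2834 + 21/2 − 1 = 5687/2.
Hence 2A = 5687.

5687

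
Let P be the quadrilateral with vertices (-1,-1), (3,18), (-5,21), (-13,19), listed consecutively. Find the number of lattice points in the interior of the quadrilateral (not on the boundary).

171

By the shoelace formula, twice the signed area is |[(-1)·18 − 3·(-1)] + [3·21 − (-5)·18] + [(-5)·19 − (-13)·21] + [(-13)·(-1) − (-1)·19]| = 348, so the area is 174.
The number of boundary lattice points is Σ gcd(|Δx|,|Δy|) = gcd(4,19) + gcd(8,3) + gcd(8,2) + gcd(12,20) = 1+1+2+4 = 8.
Pick's theorem gives I = A − B/2 + 1 = 174 − 8/2 + 1 = 171.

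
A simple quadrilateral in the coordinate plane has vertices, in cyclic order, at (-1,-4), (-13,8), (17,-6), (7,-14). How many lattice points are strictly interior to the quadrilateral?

By the shoelace formula, twice the signed area is |[(-1)·8 − (-13)·(-4)] + [(-13)·(-6) − 17·8] + [17·(-14) − 7·(-6)] + [7·(-4) − (-1)·(-14)]| = 356, so the area is 178.
Along each edge there are gcd(|Δx|,|Δy|)+1 lattice points, so counting each shared vertex once the boundary has gcd(12,12) + gcd(30,14) + gcd(10,8) + gcd(8,10) = 12+2+2+2 = 18.
Pick's theorem gives I = A − B/2 + 1 = 178 − 18/2 + 1 = 170.

170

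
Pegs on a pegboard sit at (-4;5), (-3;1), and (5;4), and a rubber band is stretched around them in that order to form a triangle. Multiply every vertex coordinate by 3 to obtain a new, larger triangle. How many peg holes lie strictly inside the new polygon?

154

The shoelace formula gives twice the area as |[(-4)·1 − (-3)·5] + [(-3)·4 − 5·1] + [5·5 − (-4)·4]| = 35, so the area is 17.5.
Summing gcd(|Δx|,|Δy|) over the edges gives the boundary count: gcd(1,4) + gcd(8,3) + gcd(9,1) = 1+1+1 = 3.
Scaling by 3 multiplies the area by 3² = 9 (so the new area is 157.5) and multiplies the boundary lattice-point count by 3, giving 9.
By Pick's theorem, the interior count of the dilated polygon is 157.5 − 9/2 + 1 = 154.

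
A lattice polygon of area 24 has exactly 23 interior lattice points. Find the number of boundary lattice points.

Pick's theorem gives A = I + B/2 − 1, so B = 2(A − I + 1) = 2(24 − 23 + 1) = 4.

4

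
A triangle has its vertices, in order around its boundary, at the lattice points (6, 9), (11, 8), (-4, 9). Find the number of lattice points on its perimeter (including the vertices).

12

Summing gcd(|Δx|,|Δy|) over the edges gives the boundary count: gcd(5,1) + gcd(15,1) + gcd(10,0) = 1+1+10 = 12.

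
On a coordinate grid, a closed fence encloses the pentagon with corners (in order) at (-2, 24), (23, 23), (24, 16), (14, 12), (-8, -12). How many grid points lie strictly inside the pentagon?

By the shoelace formula, twice the signed area is |[(-2)·23 − 23·24] + [23·16 − 24·23] + [24·12 − 14·16] + [14·(-12) − (-8)·12] + [(-8)·24 − (-2)·(-12)]| = 1006, so the area is 503.
Summing gcd(|Δx|,|Δy|) over the edges gives the boundary count: gcd(25,1) + gcd(1,7) + gcd(10,4) + gcd(22,24) + gcd(6,36) = 1+1+2+2+6 = 12.
Pick's theorem gives I = A − B/2 + 1 = 503 − 12/2 + 1 = 498.

498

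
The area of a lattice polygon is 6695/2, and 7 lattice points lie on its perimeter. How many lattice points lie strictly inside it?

3345

From Pick's theorem, I = A − B/2 + 1 = 6695/2 − 7/2 + 1 = 3345.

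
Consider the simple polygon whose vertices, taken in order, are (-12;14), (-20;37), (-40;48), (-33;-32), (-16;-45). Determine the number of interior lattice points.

By the shoelace formula, twice the signed area is |((-12)·37 − (-20)·14) + ((-20)·48 − (-40)·37) + ((-40)·(-32) − (-33)·48) + ((-33)·(-45) − (-16)·(-32)) + ((-16)·14 − (-12)·(-45))| = 3429, so the area is 1714.5.
The number of boundary lattice points is Σ gcd(|Δx|,|Δy|) = gcd(8,23) + gcd(20,11) + gcd(7,80) + gcd(17,13) + gcd(4,59) = 1+1+1+1+1 = 5.
Pick's theorem gives I = A − B/2 + 1 = 1714.5 − 5/2 + 1 = 1713.

1713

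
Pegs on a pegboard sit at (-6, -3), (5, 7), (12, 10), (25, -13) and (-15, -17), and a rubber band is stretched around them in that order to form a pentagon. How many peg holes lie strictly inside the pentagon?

569

Using the shoelace formula, 2A = |((-6)·7 − 5·(-3)) + (5·10 − 12·7) + (12·(-13) − 25·10) + (25·(-17) − (-15)·(-13)) + ((-15)·(-3) − (-6)·(-17))| = 1144, so the area is 572.
Summing gcd(|Δx|,|Δy|) over the edges gives the boundary count: gcd(11,10) + gcd(7,3) + gcd(13,23) + gcd(40,4) + gcd(9,14) = 1+1+1+4+1 = 8.
By Pick's theorem A = I + B/2 − 1, so I = 572 − 8/2 + 1 = 569.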